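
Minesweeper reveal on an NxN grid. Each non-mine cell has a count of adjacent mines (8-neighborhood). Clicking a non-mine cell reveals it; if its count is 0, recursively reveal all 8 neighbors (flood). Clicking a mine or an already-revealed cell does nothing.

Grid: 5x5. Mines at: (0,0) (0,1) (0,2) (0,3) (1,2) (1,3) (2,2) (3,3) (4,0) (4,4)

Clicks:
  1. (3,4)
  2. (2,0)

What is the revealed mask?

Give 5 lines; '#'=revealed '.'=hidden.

Answer: .....
##...
##...
##..#
.....

Derivation:
Click 1 (3,4) count=2: revealed 1 new [(3,4)] -> total=1
Click 2 (2,0) count=0: revealed 6 new [(1,0) (1,1) (2,0) (2,1) (3,0) (3,1)] -> total=7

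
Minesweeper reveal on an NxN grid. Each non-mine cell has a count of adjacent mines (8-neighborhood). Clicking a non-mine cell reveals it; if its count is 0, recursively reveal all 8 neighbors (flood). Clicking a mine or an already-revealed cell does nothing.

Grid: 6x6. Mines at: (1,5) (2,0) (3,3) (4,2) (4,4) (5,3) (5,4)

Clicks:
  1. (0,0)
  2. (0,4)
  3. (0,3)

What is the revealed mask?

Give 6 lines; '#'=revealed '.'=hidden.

Answer: #####.
#####.
.####.
......
......
......

Derivation:
Click 1 (0,0) count=0: revealed 14 new [(0,0) (0,1) (0,2) (0,3) (0,4) (1,0) (1,1) (1,2) (1,3) (1,4) (2,1) (2,2) (2,3) (2,4)] -> total=14
Click 2 (0,4) count=1: revealed 0 new [(none)] -> total=14
Click 3 (0,3) count=0: revealed 0 new [(none)] -> total=14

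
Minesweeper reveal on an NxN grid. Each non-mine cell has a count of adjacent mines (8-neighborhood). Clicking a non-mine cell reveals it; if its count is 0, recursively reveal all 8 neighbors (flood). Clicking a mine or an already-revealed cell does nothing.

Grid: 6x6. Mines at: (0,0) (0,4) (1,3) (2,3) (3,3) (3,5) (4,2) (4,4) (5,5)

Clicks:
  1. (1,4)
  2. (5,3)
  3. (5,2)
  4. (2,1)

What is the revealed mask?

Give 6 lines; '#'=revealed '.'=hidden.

Click 1 (1,4) count=3: revealed 1 new [(1,4)] -> total=1
Click 2 (5,3) count=2: revealed 1 new [(5,3)] -> total=2
Click 3 (5,2) count=1: revealed 1 new [(5,2)] -> total=3
Click 4 (2,1) count=0: revealed 13 new [(1,0) (1,1) (1,2) (2,0) (2,1) (2,2) (3,0) (3,1) (3,2) (4,0) (4,1) (5,0) (5,1)] -> total=16

Answer: ......
###.#.
###...
###...
##....
####..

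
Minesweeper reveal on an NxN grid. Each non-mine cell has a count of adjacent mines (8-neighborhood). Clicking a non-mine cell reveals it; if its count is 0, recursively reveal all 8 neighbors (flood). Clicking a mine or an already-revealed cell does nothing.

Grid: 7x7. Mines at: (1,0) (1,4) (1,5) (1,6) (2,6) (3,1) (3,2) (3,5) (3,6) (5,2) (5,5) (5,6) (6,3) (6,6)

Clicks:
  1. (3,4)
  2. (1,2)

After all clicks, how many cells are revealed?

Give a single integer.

Answer: 10

Derivation:
Click 1 (3,4) count=1: revealed 1 new [(3,4)] -> total=1
Click 2 (1,2) count=0: revealed 9 new [(0,1) (0,2) (0,3) (1,1) (1,2) (1,3) (2,1) (2,2) (2,3)] -> total=10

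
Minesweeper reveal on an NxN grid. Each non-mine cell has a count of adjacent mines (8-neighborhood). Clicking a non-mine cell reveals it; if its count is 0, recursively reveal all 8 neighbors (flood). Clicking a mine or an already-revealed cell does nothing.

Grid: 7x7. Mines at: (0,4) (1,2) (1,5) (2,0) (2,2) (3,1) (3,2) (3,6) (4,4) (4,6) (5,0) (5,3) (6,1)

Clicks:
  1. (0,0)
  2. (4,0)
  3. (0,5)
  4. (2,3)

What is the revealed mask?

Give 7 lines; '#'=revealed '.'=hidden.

Answer: ##...#.
##.....
...#...
.......
#......
.......
.......

Derivation:
Click 1 (0,0) count=0: revealed 4 new [(0,0) (0,1) (1,0) (1,1)] -> total=4
Click 2 (4,0) count=2: revealed 1 new [(4,0)] -> total=5
Click 3 (0,5) count=2: revealed 1 new [(0,5)] -> total=6
Click 4 (2,3) count=3: revealed 1 new [(2,3)] -> total=7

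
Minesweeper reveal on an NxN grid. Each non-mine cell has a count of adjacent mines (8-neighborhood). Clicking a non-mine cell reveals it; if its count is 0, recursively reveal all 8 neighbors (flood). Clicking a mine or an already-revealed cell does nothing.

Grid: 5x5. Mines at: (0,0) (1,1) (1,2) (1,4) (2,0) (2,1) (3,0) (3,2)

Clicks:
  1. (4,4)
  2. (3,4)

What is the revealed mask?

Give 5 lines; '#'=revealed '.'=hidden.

Click 1 (4,4) count=0: revealed 6 new [(2,3) (2,4) (3,3) (3,4) (4,3) (4,4)] -> total=6
Click 2 (3,4) count=0: revealed 0 new [(none)] -> total=6

Answer: .....
.....
...##
...##
...##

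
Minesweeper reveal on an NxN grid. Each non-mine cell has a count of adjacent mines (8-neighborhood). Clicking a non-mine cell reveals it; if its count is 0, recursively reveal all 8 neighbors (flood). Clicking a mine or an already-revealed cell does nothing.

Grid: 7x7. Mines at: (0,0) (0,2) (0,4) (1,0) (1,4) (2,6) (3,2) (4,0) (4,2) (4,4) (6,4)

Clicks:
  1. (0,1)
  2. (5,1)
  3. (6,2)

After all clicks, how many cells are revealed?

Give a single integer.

Click 1 (0,1) count=3: revealed 1 new [(0,1)] -> total=1
Click 2 (5,1) count=2: revealed 1 new [(5,1)] -> total=2
Click 3 (6,2) count=0: revealed 7 new [(5,0) (5,2) (5,3) (6,0) (6,1) (6,2) (6,3)] -> total=9

Answer: 9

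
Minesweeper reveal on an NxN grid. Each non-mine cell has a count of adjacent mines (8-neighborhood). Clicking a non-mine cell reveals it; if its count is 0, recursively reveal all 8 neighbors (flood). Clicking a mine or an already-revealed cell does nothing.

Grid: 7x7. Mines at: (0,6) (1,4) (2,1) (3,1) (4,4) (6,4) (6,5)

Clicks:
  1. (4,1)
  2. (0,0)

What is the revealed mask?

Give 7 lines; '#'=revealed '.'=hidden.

Click 1 (4,1) count=1: revealed 1 new [(4,1)] -> total=1
Click 2 (0,0) count=0: revealed 8 new [(0,0) (0,1) (0,2) (0,3) (1,0) (1,1) (1,2) (1,3)] -> total=9

Answer: ####...
####...
.......
.......
.#.....
.......
.......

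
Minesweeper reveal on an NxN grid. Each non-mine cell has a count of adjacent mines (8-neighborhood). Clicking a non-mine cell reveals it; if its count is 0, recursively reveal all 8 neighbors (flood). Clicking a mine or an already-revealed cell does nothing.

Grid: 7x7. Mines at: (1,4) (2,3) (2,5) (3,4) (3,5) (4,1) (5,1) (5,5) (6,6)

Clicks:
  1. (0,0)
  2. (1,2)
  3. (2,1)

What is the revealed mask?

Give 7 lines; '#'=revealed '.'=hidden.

Answer: ####...
####...
###....
###....
.......
.......
.......

Derivation:
Click 1 (0,0) count=0: revealed 14 new [(0,0) (0,1) (0,2) (0,3) (1,0) (1,1) (1,2) (1,3) (2,0) (2,1) (2,2) (3,0) (3,1) (3,2)] -> total=14
Click 2 (1,2) count=1: revealed 0 new [(none)] -> total=14
Click 3 (2,1) count=0: revealed 0 new [(none)] -> total=14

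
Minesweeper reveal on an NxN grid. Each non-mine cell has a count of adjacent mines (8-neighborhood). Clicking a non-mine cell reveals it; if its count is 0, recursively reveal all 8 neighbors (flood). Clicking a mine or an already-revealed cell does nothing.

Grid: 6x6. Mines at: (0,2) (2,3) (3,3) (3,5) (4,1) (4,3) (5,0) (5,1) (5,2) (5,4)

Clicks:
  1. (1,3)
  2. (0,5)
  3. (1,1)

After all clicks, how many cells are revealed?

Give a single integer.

Answer: 9

Derivation:
Click 1 (1,3) count=2: revealed 1 new [(1,3)] -> total=1
Click 2 (0,5) count=0: revealed 7 new [(0,3) (0,4) (0,5) (1,4) (1,5) (2,4) (2,5)] -> total=8
Click 3 (1,1) count=1: revealed 1 new [(1,1)] -> total=9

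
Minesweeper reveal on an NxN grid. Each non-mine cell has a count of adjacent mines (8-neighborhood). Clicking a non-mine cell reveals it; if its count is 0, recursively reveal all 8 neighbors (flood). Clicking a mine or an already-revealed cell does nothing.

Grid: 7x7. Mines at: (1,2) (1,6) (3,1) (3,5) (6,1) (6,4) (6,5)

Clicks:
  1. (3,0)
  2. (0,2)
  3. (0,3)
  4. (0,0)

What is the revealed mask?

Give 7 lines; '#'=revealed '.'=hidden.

Answer: ####...
##.....
##.....
#......
.......
.......
.......

Derivation:
Click 1 (3,0) count=1: revealed 1 new [(3,0)] -> total=1
Click 2 (0,2) count=1: revealed 1 new [(0,2)] -> total=2
Click 3 (0,3) count=1: revealed 1 new [(0,3)] -> total=3
Click 4 (0,0) count=0: revealed 6 new [(0,0) (0,1) (1,0) (1,1) (2,0) (2,1)] -> total=9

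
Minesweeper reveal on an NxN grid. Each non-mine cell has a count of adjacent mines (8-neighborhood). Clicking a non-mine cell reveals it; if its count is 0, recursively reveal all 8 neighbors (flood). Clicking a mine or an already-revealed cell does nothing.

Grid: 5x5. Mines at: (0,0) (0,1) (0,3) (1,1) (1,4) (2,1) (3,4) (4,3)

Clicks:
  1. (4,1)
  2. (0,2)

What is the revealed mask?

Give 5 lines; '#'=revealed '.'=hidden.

Click 1 (4,1) count=0: revealed 6 new [(3,0) (3,1) (3,2) (4,0) (4,1) (4,2)] -> total=6
Click 2 (0,2) count=3: revealed 1 new [(0,2)] -> total=7

Answer: ..#..
.....
.....
###..
###..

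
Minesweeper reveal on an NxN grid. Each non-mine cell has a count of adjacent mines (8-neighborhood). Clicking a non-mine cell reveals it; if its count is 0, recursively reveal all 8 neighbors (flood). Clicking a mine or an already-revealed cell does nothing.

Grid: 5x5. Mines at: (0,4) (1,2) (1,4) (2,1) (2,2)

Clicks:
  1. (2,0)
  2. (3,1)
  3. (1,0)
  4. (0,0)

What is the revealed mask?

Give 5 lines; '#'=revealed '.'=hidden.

Answer: ##...
##...
#....
.#...
.....

Derivation:
Click 1 (2,0) count=1: revealed 1 new [(2,0)] -> total=1
Click 2 (3,1) count=2: revealed 1 new [(3,1)] -> total=2
Click 3 (1,0) count=1: revealed 1 new [(1,0)] -> total=3
Click 4 (0,0) count=0: revealed 3 new [(0,0) (0,1) (1,1)] -> total=6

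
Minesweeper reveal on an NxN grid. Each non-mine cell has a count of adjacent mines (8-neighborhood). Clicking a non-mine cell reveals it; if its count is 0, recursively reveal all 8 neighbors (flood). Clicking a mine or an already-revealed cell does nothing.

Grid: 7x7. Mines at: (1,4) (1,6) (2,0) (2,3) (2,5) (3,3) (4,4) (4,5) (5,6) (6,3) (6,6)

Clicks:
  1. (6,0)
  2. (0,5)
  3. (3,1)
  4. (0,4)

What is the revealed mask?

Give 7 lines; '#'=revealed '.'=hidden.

Click 1 (6,0) count=0: revealed 12 new [(3,0) (3,1) (3,2) (4,0) (4,1) (4,2) (5,0) (5,1) (5,2) (6,0) (6,1) (6,2)] -> total=12
Click 2 (0,5) count=2: revealed 1 new [(0,5)] -> total=13
Click 3 (3,1) count=1: revealed 0 new [(none)] -> total=13
Click 4 (0,4) count=1: revealed 1 new [(0,4)] -> total=14

Answer: ....##.
.......
.......
###....
###....
###....
###....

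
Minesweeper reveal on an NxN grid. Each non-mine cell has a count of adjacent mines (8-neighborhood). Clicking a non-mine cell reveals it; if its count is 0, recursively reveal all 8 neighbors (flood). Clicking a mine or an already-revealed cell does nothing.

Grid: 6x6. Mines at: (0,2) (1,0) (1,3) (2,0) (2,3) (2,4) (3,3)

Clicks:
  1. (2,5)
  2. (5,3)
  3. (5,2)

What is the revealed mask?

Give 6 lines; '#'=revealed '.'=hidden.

Answer: ......
......
.....#
###.##
######
######

Derivation:
Click 1 (2,5) count=1: revealed 1 new [(2,5)] -> total=1
Click 2 (5,3) count=0: revealed 17 new [(3,0) (3,1) (3,2) (3,4) (3,5) (4,0) (4,1) (4,2) (4,3) (4,4) (4,5) (5,0) (5,1) (5,2) (5,3) (5,4) (5,5)] -> total=18
Click 3 (5,2) count=0: revealed 0 new [(none)] -> total=18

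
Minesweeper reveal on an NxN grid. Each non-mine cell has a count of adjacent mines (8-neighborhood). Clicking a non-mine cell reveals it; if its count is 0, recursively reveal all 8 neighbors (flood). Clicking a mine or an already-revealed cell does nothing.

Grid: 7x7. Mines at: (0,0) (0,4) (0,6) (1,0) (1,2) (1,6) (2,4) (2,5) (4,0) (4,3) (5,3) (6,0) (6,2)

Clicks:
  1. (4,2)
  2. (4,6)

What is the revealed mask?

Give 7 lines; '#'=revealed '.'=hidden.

Click 1 (4,2) count=2: revealed 1 new [(4,2)] -> total=1
Click 2 (4,6) count=0: revealed 12 new [(3,4) (3,5) (3,6) (4,4) (4,5) (4,6) (5,4) (5,5) (5,6) (6,4) (6,5) (6,6)] -> total=13

Answer: .......
.......
.......
....###
..#.###
....###
....###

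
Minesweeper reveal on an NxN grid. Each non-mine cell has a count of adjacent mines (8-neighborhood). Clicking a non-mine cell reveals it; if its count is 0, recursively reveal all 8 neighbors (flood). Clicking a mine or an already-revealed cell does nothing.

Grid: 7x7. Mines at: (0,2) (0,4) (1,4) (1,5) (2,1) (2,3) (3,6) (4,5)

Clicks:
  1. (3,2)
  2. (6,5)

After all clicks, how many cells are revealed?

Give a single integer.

Answer: 24

Derivation:
Click 1 (3,2) count=2: revealed 1 new [(3,2)] -> total=1
Click 2 (6,5) count=0: revealed 23 new [(3,0) (3,1) (3,3) (3,4) (4,0) (4,1) (4,2) (4,3) (4,4) (5,0) (5,1) (5,2) (5,3) (5,4) (5,5) (5,6) (6,0) (6,1) (6,2) (6,3) (6,4) (6,5) (6,6)] -> total=24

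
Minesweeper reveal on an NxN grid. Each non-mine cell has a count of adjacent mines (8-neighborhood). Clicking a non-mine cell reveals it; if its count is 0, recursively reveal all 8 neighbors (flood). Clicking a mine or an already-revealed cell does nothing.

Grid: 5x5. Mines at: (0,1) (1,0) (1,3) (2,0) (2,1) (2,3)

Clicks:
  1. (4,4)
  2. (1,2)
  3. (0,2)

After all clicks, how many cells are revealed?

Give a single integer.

Click 1 (4,4) count=0: revealed 10 new [(3,0) (3,1) (3,2) (3,3) (3,4) (4,0) (4,1) (4,2) (4,3) (4,4)] -> total=10
Click 2 (1,2) count=4: revealed 1 new [(1,2)] -> total=11
Click 3 (0,2) count=2: revealed 1 new [(0,2)] -> total=12

Answer: 12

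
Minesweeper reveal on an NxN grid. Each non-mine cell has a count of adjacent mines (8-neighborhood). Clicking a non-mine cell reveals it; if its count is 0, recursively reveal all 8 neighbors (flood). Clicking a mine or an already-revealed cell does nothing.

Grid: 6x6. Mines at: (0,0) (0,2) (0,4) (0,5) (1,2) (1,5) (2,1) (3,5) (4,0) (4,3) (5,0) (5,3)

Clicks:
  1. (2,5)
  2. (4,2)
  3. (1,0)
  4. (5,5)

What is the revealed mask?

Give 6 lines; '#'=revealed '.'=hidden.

Click 1 (2,5) count=2: revealed 1 new [(2,5)] -> total=1
Click 2 (4,2) count=2: revealed 1 new [(4,2)] -> total=2
Click 3 (1,0) count=2: revealed 1 new [(1,0)] -> total=3
Click 4 (5,5) count=0: revealed 4 new [(4,4) (4,5) (5,4) (5,5)] -> total=7

Answer: ......
#.....
.....#
......
..#.##
....##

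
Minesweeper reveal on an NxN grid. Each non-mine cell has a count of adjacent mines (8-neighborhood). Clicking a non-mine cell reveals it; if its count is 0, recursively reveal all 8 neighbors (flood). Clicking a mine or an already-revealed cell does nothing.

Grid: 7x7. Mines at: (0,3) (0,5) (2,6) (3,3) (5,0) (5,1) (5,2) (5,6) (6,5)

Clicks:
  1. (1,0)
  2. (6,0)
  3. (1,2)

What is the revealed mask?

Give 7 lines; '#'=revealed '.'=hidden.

Click 1 (1,0) count=0: revealed 15 new [(0,0) (0,1) (0,2) (1,0) (1,1) (1,2) (2,0) (2,1) (2,2) (3,0) (3,1) (3,2) (4,0) (4,1) (4,2)] -> total=15
Click 2 (6,0) count=2: revealed 1 new [(6,0)] -> total=16
Click 3 (1,2) count=1: revealed 0 new [(none)] -> total=16

Answer: ###....
###....
###....
###....
###....
.......
#......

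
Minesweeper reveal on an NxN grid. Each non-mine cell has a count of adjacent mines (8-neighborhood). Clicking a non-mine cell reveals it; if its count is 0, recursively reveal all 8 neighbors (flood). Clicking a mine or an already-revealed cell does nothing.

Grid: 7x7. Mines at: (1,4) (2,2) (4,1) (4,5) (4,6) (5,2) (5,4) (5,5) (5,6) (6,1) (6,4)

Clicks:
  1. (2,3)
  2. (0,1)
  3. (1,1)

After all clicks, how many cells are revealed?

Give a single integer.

Click 1 (2,3) count=2: revealed 1 new [(2,3)] -> total=1
Click 2 (0,1) count=0: revealed 12 new [(0,0) (0,1) (0,2) (0,3) (1,0) (1,1) (1,2) (1,3) (2,0) (2,1) (3,0) (3,1)] -> total=13
Click 3 (1,1) count=1: revealed 0 new [(none)] -> total=13

Answer: 13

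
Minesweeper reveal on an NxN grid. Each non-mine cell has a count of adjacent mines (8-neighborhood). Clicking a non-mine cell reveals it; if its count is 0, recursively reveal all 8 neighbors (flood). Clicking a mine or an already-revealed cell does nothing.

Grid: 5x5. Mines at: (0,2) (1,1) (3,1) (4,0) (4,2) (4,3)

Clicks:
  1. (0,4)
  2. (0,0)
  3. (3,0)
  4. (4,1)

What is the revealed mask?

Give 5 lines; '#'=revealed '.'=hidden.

Click 1 (0,4) count=0: revealed 11 new [(0,3) (0,4) (1,2) (1,3) (1,4) (2,2) (2,3) (2,4) (3,2) (3,3) (3,4)] -> total=11
Click 2 (0,0) count=1: revealed 1 new [(0,0)] -> total=12
Click 3 (3,0) count=2: revealed 1 new [(3,0)] -> total=13
Click 4 (4,1) count=3: revealed 1 new [(4,1)] -> total=14

Answer: #..##
..###
..###
#.###
.#...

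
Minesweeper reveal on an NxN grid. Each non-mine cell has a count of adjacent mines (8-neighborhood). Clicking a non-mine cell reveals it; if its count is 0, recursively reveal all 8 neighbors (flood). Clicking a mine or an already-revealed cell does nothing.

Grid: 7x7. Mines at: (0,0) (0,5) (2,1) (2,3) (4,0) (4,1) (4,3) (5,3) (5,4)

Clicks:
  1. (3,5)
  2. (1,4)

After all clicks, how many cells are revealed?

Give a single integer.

Answer: 16

Derivation:
Click 1 (3,5) count=0: revealed 16 new [(1,4) (1,5) (1,6) (2,4) (2,5) (2,6) (3,4) (3,5) (3,6) (4,4) (4,5) (4,6) (5,5) (5,6) (6,5) (6,6)] -> total=16
Click 2 (1,4) count=2: revealed 0 new [(none)] -> total=16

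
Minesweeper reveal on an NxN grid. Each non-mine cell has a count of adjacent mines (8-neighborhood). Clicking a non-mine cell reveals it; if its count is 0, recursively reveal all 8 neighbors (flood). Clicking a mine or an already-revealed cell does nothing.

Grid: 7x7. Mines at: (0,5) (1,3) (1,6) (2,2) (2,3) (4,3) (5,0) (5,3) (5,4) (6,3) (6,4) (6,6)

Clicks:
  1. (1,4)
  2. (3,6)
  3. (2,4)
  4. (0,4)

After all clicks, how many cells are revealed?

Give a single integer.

Answer: 13

Derivation:
Click 1 (1,4) count=3: revealed 1 new [(1,4)] -> total=1
Click 2 (3,6) count=0: revealed 11 new [(2,4) (2,5) (2,6) (3,4) (3,5) (3,6) (4,4) (4,5) (4,6) (5,5) (5,6)] -> total=12
Click 3 (2,4) count=2: revealed 0 new [(none)] -> total=12
Click 4 (0,4) count=2: revealed 1 new [(0,4)] -> total=13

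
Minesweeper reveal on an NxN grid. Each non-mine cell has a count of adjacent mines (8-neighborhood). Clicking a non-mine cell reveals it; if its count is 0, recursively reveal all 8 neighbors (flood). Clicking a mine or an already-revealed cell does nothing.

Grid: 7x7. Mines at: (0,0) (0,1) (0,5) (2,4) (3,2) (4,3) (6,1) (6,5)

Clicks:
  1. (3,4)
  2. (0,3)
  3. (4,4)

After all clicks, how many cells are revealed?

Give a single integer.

Click 1 (3,4) count=2: revealed 1 new [(3,4)] -> total=1
Click 2 (0,3) count=0: revealed 6 new [(0,2) (0,3) (0,4) (1,2) (1,3) (1,4)] -> total=7
Click 3 (4,4) count=1: revealed 1 new [(4,4)] -> total=8

Answer: 8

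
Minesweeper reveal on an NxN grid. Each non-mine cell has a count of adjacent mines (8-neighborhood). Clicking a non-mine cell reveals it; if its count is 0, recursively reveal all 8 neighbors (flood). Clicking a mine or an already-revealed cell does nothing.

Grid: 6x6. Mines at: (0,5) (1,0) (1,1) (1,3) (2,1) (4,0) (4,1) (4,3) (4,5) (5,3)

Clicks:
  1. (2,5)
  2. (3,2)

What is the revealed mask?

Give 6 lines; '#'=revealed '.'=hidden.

Click 1 (2,5) count=0: revealed 6 new [(1,4) (1,5) (2,4) (2,5) (3,4) (3,5)] -> total=6
Click 2 (3,2) count=3: revealed 1 new [(3,2)] -> total=7

Answer: ......
....##
....##
..#.##
......
......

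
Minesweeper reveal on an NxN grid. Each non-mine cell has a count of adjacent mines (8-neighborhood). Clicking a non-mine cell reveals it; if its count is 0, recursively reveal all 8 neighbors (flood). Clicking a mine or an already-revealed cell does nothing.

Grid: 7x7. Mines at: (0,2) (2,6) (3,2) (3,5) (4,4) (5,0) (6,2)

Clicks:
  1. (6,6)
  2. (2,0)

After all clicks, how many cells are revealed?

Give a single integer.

Answer: 20

Derivation:
Click 1 (6,6) count=0: revealed 10 new [(4,5) (4,6) (5,3) (5,4) (5,5) (5,6) (6,3) (6,4) (6,5) (6,6)] -> total=10
Click 2 (2,0) count=0: revealed 10 new [(0,0) (0,1) (1,0) (1,1) (2,0) (2,1) (3,0) (3,1) (4,0) (4,1)] -> total=20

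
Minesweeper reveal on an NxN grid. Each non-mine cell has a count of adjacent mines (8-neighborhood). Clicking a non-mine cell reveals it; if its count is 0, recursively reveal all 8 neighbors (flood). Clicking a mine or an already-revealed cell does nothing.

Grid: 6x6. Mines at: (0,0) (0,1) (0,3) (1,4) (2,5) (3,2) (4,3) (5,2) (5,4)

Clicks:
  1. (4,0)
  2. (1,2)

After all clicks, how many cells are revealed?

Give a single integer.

Click 1 (4,0) count=0: revealed 10 new [(1,0) (1,1) (2,0) (2,1) (3,0) (3,1) (4,0) (4,1) (5,0) (5,1)] -> total=10
Click 2 (1,2) count=2: revealed 1 new [(1,2)] -> total=11

Answer: 11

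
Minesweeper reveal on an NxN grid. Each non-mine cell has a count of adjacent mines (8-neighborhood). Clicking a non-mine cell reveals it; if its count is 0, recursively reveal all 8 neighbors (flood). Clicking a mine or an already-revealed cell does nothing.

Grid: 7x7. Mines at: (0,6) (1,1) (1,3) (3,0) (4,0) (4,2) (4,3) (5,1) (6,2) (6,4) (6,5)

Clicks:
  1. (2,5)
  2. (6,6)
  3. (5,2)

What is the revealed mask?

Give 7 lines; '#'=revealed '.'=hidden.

Answer: .......
....###
....###
....###
....###
..#.###
......#

Derivation:
Click 1 (2,5) count=0: revealed 15 new [(1,4) (1,5) (1,6) (2,4) (2,5) (2,6) (3,4) (3,5) (3,6) (4,4) (4,5) (4,6) (5,4) (5,5) (5,6)] -> total=15
Click 2 (6,6) count=1: revealed 1 new [(6,6)] -> total=16
Click 3 (5,2) count=4: revealed 1 new [(5,2)] -> total=17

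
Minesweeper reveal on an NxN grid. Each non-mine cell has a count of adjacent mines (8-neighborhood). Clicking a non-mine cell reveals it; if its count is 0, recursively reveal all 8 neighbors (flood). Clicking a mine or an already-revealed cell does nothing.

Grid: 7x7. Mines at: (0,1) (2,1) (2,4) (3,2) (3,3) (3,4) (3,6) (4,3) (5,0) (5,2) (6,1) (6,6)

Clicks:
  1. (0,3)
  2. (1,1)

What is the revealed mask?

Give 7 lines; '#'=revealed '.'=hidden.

Click 1 (0,3) count=0: revealed 12 new [(0,2) (0,3) (0,4) (0,5) (0,6) (1,2) (1,3) (1,4) (1,5) (1,6) (2,5) (2,6)] -> total=12
Click 2 (1,1) count=2: revealed 1 new [(1,1)] -> total=13

Answer: ..#####
.######
.....##
.......
.......
.......
.......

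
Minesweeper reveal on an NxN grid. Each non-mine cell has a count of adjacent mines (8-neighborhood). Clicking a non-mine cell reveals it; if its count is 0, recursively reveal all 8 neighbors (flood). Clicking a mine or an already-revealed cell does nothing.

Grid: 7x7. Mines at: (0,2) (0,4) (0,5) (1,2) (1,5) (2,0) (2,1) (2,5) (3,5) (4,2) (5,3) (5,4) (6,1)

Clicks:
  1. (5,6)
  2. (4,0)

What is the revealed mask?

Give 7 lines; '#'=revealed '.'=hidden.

Answer: .......
.......
.......
##.....
##...##
##...##
.....##

Derivation:
Click 1 (5,6) count=0: revealed 6 new [(4,5) (4,6) (5,5) (5,6) (6,5) (6,6)] -> total=6
Click 2 (4,0) count=0: revealed 6 new [(3,0) (3,1) (4,0) (4,1) (5,0) (5,1)] -> total=12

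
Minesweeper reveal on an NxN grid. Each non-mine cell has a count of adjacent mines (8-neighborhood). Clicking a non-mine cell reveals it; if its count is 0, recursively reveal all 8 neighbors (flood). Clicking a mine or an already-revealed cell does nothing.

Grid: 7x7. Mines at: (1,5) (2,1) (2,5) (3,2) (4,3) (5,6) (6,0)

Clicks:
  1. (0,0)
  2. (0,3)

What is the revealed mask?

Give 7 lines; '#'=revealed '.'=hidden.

Answer: #####..
#####..
..###..
.......
.......
.......
.......

Derivation:
Click 1 (0,0) count=0: revealed 13 new [(0,0) (0,1) (0,2) (0,3) (0,4) (1,0) (1,1) (1,2) (1,3) (1,4) (2,2) (2,3) (2,4)] -> total=13
Click 2 (0,3) count=0: revealed 0 new [(none)] -> total=13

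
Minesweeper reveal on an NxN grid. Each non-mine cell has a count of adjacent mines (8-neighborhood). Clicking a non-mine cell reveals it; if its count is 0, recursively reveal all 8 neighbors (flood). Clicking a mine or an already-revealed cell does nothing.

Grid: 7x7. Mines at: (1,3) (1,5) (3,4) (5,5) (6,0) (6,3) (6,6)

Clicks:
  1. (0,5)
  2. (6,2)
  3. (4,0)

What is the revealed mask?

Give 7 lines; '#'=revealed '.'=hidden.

Answer: ###..#.
###....
####...
####...
####...
####...
..#....

Derivation:
Click 1 (0,5) count=1: revealed 1 new [(0,5)] -> total=1
Click 2 (6,2) count=1: revealed 1 new [(6,2)] -> total=2
Click 3 (4,0) count=0: revealed 22 new [(0,0) (0,1) (0,2) (1,0) (1,1) (1,2) (2,0) (2,1) (2,2) (2,3) (3,0) (3,1) (3,2) (3,3) (4,0) (4,1) (4,2) (4,3) (5,0) (5,1) (5,2) (5,3)] -> total=24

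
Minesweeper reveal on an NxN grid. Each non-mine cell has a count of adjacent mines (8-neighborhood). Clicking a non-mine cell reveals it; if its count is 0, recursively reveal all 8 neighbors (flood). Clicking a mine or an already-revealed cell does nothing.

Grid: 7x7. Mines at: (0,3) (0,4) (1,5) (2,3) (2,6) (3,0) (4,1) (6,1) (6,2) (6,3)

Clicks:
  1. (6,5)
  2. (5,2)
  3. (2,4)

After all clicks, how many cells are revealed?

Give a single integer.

Click 1 (6,5) count=0: revealed 18 new [(3,2) (3,3) (3,4) (3,5) (3,6) (4,2) (4,3) (4,4) (4,5) (4,6) (5,2) (5,3) (5,4) (5,5) (5,6) (6,4) (6,5) (6,6)] -> total=18
Click 2 (5,2) count=4: revealed 0 new [(none)] -> total=18
Click 3 (2,4) count=2: revealed 1 new [(2,4)] -> total=19

Answer: 19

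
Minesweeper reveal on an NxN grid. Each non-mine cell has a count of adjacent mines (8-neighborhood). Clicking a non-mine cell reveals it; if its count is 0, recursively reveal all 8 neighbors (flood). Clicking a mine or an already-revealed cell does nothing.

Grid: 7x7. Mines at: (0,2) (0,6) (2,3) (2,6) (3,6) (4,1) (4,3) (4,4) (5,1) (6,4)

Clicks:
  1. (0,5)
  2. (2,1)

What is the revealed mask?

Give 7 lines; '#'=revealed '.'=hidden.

Click 1 (0,5) count=1: revealed 1 new [(0,5)] -> total=1
Click 2 (2,1) count=0: revealed 11 new [(0,0) (0,1) (1,0) (1,1) (1,2) (2,0) (2,1) (2,2) (3,0) (3,1) (3,2)] -> total=12

Answer: ##...#.
###....
###....
###....
.......
.......
.......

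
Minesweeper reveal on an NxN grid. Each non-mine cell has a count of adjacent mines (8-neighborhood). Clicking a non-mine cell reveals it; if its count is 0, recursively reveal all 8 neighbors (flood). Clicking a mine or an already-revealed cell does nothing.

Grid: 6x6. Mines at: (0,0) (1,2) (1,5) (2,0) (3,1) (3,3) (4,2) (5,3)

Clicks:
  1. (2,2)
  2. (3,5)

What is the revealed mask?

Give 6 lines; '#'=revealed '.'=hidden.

Click 1 (2,2) count=3: revealed 1 new [(2,2)] -> total=1
Click 2 (3,5) count=0: revealed 8 new [(2,4) (2,5) (3,4) (3,5) (4,4) (4,5) (5,4) (5,5)] -> total=9

Answer: ......
......
..#.##
....##
....##
....##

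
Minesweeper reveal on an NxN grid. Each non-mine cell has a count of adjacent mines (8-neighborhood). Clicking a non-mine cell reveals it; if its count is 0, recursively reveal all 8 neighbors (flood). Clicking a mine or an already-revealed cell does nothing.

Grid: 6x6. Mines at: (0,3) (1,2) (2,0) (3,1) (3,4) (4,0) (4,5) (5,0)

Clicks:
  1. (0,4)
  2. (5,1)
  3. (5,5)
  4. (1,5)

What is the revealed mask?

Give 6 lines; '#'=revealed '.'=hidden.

Click 1 (0,4) count=1: revealed 1 new [(0,4)] -> total=1
Click 2 (5,1) count=2: revealed 1 new [(5,1)] -> total=2
Click 3 (5,5) count=1: revealed 1 new [(5,5)] -> total=3
Click 4 (1,5) count=0: revealed 5 new [(0,5) (1,4) (1,5) (2,4) (2,5)] -> total=8

Answer: ....##
....##
....##
......
......
.#...#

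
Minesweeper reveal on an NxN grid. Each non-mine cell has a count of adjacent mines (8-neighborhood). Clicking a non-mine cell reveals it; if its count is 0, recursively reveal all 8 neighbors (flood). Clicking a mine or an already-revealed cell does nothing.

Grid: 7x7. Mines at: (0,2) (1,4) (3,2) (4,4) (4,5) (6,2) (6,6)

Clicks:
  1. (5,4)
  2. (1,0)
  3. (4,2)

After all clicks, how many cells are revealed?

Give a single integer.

Click 1 (5,4) count=2: revealed 1 new [(5,4)] -> total=1
Click 2 (1,0) count=0: revealed 14 new [(0,0) (0,1) (1,0) (1,1) (2,0) (2,1) (3,0) (3,1) (4,0) (4,1) (5,0) (5,1) (6,0) (6,1)] -> total=15
Click 3 (4,2) count=1: revealed 1 new [(4,2)] -> total=16

Answer: 16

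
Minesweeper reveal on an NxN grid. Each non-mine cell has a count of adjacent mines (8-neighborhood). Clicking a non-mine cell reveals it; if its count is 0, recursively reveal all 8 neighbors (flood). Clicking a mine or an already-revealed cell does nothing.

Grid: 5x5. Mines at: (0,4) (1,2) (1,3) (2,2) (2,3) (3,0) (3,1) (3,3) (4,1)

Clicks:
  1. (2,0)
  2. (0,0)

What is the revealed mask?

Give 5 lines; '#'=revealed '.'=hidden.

Click 1 (2,0) count=2: revealed 1 new [(2,0)] -> total=1
Click 2 (0,0) count=0: revealed 5 new [(0,0) (0,1) (1,0) (1,1) (2,1)] -> total=6

Answer: ##...
##...
##...
.....
.....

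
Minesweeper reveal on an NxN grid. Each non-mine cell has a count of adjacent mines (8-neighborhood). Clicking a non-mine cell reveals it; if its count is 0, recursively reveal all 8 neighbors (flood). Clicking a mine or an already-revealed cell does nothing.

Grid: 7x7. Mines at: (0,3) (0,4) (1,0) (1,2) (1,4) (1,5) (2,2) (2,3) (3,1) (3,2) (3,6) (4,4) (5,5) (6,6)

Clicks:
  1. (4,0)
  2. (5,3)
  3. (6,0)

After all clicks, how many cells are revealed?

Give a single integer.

Click 1 (4,0) count=1: revealed 1 new [(4,0)] -> total=1
Click 2 (5,3) count=1: revealed 1 new [(5,3)] -> total=2
Click 3 (6,0) count=0: revealed 12 new [(4,1) (4,2) (4,3) (5,0) (5,1) (5,2) (5,4) (6,0) (6,1) (6,2) (6,3) (6,4)] -> total=14

Answer: 14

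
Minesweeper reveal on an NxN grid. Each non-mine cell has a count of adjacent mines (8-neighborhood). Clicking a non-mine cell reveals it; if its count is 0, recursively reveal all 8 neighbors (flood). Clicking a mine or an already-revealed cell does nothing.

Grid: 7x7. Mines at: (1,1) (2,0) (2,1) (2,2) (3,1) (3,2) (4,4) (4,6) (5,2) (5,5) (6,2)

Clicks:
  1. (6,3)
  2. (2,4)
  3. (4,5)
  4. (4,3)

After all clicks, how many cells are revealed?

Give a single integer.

Click 1 (6,3) count=2: revealed 1 new [(6,3)] -> total=1
Click 2 (2,4) count=0: revealed 18 new [(0,2) (0,3) (0,4) (0,5) (0,6) (1,2) (1,3) (1,4) (1,5) (1,6) (2,3) (2,4) (2,5) (2,6) (3,3) (3,4) (3,5) (3,6)] -> total=19
Click 3 (4,5) count=3: revealed 1 new [(4,5)] -> total=20
Click 4 (4,3) count=3: revealed 1 new [(4,3)] -> total=21

Answer: 21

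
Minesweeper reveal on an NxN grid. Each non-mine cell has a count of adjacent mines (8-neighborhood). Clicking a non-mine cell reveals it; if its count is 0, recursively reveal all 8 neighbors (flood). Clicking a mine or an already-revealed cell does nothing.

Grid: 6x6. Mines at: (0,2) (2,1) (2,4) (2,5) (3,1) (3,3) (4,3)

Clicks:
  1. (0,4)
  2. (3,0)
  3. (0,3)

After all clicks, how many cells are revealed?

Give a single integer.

Click 1 (0,4) count=0: revealed 6 new [(0,3) (0,4) (0,5) (1,3) (1,4) (1,5)] -> total=6
Click 2 (3,0) count=2: revealed 1 new [(3,0)] -> total=7
Click 3 (0,3) count=1: revealed 0 new [(none)] -> total=7

Answer: 7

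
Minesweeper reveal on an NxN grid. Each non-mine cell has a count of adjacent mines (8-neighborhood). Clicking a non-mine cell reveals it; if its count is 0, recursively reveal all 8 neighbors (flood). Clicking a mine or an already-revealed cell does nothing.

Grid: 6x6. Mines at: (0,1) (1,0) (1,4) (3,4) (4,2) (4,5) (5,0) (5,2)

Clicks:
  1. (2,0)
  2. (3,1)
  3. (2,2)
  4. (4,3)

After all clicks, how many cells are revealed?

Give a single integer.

Answer: 11

Derivation:
Click 1 (2,0) count=1: revealed 1 new [(2,0)] -> total=1
Click 2 (3,1) count=1: revealed 1 new [(3,1)] -> total=2
Click 3 (2,2) count=0: revealed 8 new [(1,1) (1,2) (1,3) (2,1) (2,2) (2,3) (3,2) (3,3)] -> total=10
Click 4 (4,3) count=3: revealed 1 new [(4,3)] -> total=11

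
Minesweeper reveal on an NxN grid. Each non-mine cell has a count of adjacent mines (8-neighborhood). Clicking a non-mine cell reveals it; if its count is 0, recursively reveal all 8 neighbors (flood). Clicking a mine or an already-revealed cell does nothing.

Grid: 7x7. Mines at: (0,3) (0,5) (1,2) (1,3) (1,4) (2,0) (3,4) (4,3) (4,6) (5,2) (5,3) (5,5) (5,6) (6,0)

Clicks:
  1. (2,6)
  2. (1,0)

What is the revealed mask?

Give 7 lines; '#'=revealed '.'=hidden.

Answer: .......
#....##
.....##
.....##
.......
.......
.......

Derivation:
Click 1 (2,6) count=0: revealed 6 new [(1,5) (1,6) (2,5) (2,6) (3,5) (3,6)] -> total=6
Click 2 (1,0) count=1: revealed 1 new [(1,0)] -> total=7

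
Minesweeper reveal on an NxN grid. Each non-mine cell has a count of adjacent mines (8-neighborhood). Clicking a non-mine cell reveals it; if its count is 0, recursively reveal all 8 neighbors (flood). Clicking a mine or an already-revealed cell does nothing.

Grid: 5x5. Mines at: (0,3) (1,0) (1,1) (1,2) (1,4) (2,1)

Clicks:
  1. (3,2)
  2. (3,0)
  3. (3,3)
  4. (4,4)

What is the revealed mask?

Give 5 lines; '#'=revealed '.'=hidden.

Click 1 (3,2) count=1: revealed 1 new [(3,2)] -> total=1
Click 2 (3,0) count=1: revealed 1 new [(3,0)] -> total=2
Click 3 (3,3) count=0: revealed 11 new [(2,2) (2,3) (2,4) (3,1) (3,3) (3,4) (4,0) (4,1) (4,2) (4,3) (4,4)] -> total=13
Click 4 (4,4) count=0: revealed 0 new [(none)] -> total=13

Answer: .....
.....
..###
#####
#####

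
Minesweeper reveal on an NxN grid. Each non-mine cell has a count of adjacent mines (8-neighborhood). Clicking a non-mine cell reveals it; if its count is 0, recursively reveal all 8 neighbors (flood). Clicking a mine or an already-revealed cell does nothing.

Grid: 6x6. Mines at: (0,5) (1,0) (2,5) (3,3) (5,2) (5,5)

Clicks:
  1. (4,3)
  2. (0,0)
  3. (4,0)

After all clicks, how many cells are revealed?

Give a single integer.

Answer: 13

Derivation:
Click 1 (4,3) count=2: revealed 1 new [(4,3)] -> total=1
Click 2 (0,0) count=1: revealed 1 new [(0,0)] -> total=2
Click 3 (4,0) count=0: revealed 11 new [(2,0) (2,1) (2,2) (3,0) (3,1) (3,2) (4,0) (4,1) (4,2) (5,0) (5,1)] -> total=13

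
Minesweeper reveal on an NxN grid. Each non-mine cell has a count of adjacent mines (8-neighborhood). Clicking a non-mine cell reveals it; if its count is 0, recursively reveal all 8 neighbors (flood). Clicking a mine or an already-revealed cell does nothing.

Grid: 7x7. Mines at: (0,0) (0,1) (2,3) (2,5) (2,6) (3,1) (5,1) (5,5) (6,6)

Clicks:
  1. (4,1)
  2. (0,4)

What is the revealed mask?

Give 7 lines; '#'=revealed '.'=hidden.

Answer: ..#####
..#####
.......
.......
.#.....
.......
.......

Derivation:
Click 1 (4,1) count=2: revealed 1 new [(4,1)] -> total=1
Click 2 (0,4) count=0: revealed 10 new [(0,2) (0,3) (0,4) (0,5) (0,6) (1,2) (1,3) (1,4) (1,5) (1,6)] -> total=11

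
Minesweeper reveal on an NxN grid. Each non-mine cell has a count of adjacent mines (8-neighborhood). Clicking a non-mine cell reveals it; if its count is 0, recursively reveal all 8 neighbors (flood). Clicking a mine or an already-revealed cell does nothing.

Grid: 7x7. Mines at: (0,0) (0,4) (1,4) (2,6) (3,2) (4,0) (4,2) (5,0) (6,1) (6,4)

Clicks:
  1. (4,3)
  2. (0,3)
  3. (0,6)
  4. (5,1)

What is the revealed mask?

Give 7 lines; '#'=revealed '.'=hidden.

Click 1 (4,3) count=2: revealed 1 new [(4,3)] -> total=1
Click 2 (0,3) count=2: revealed 1 new [(0,3)] -> total=2
Click 3 (0,6) count=0: revealed 4 new [(0,5) (0,6) (1,5) (1,6)] -> total=6
Click 4 (5,1) count=4: revealed 1 new [(5,1)] -> total=7

Answer: ...#.##
.....##
.......
.......
...#...
.#.....
.......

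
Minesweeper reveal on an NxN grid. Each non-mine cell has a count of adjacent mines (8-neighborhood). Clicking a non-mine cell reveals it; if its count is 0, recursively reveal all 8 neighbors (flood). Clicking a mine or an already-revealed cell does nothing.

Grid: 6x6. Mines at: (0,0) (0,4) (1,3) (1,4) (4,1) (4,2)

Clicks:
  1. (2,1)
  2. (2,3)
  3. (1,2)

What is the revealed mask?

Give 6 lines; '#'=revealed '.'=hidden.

Click 1 (2,1) count=0: revealed 9 new [(1,0) (1,1) (1,2) (2,0) (2,1) (2,2) (3,0) (3,1) (3,2)] -> total=9
Click 2 (2,3) count=2: revealed 1 new [(2,3)] -> total=10
Click 3 (1,2) count=1: revealed 0 new [(none)] -> total=10

Answer: ......
###...
####..
###...
......
......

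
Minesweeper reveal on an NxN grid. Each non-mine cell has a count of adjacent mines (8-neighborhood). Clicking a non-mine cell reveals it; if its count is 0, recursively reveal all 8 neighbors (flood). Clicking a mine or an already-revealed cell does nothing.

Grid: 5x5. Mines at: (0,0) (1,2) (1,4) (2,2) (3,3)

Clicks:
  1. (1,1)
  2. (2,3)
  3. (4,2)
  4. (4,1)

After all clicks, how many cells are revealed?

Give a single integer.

Answer: 11

Derivation:
Click 1 (1,1) count=3: revealed 1 new [(1,1)] -> total=1
Click 2 (2,3) count=4: revealed 1 new [(2,3)] -> total=2
Click 3 (4,2) count=1: revealed 1 new [(4,2)] -> total=3
Click 4 (4,1) count=0: revealed 8 new [(1,0) (2,0) (2,1) (3,0) (3,1) (3,2) (4,0) (4,1)] -> total=11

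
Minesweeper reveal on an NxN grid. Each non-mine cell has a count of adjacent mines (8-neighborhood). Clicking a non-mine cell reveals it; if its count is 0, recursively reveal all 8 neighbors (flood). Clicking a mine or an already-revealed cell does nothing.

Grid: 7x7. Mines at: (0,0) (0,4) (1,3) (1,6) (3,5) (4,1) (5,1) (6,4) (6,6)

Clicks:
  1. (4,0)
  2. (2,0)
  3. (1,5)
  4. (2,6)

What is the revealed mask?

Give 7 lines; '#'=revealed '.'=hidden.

Answer: .......
###..#.
###...#
###....
#......
.......
.......

Derivation:
Click 1 (4,0) count=2: revealed 1 new [(4,0)] -> total=1
Click 2 (2,0) count=0: revealed 9 new [(1,0) (1,1) (1,2) (2,0) (2,1) (2,2) (3,0) (3,1) (3,2)] -> total=10
Click 3 (1,5) count=2: revealed 1 new [(1,5)] -> total=11
Click 4 (2,6) count=2: revealed 1 new [(2,6)] -> total=12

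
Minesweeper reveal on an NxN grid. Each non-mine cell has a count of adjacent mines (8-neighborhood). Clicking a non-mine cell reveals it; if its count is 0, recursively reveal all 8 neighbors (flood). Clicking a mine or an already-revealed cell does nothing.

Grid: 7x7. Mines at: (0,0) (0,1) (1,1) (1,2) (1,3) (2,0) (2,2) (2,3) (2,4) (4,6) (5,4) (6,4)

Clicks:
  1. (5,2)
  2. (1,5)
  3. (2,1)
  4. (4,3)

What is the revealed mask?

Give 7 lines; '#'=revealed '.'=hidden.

Answer: .......
.....#.
.#.....
####...
####...
####...
####...

Derivation:
Click 1 (5,2) count=0: revealed 16 new [(3,0) (3,1) (3,2) (3,3) (4,0) (4,1) (4,2) (4,3) (5,0) (5,1) (5,2) (5,3) (6,0) (6,1) (6,2) (6,3)] -> total=16
Click 2 (1,5) count=1: revealed 1 new [(1,5)] -> total=17
Click 3 (2,1) count=4: revealed 1 new [(2,1)] -> total=18
Click 4 (4,3) count=1: revealed 0 new [(none)] -> total=18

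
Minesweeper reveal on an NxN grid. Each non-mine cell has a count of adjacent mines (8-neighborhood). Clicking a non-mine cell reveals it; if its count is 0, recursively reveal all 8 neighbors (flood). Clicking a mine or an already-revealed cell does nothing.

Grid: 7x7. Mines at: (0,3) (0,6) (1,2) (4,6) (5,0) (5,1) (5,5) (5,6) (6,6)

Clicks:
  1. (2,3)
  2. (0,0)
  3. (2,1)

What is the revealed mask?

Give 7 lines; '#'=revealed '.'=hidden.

Answer: ##.....
##.####
#######
#######
######.
..###..
..###..

Derivation:
Click 1 (2,3) count=1: revealed 1 new [(2,3)] -> total=1
Click 2 (0,0) count=0: revealed 33 new [(0,0) (0,1) (1,0) (1,1) (1,3) (1,4) (1,5) (1,6) (2,0) (2,1) (2,2) (2,4) (2,5) (2,6) (3,0) (3,1) (3,2) (3,3) (3,4) (3,5) (3,6) (4,0) (4,1) (4,2) (4,3) (4,4) (4,5) (5,2) (5,3) (5,4) (6,2) (6,3) (6,4)] -> total=34
Click 3 (2,1) count=1: revealed 0 new [(none)] -> total=34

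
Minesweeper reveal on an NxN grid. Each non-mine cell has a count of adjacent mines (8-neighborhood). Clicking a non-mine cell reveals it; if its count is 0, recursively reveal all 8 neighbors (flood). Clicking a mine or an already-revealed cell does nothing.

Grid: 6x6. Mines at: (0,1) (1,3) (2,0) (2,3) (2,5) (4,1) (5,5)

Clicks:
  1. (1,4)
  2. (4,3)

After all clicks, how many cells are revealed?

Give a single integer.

Answer: 10

Derivation:
Click 1 (1,4) count=3: revealed 1 new [(1,4)] -> total=1
Click 2 (4,3) count=0: revealed 9 new [(3,2) (3,3) (3,4) (4,2) (4,3) (4,4) (5,2) (5,3) (5,4)] -> total=10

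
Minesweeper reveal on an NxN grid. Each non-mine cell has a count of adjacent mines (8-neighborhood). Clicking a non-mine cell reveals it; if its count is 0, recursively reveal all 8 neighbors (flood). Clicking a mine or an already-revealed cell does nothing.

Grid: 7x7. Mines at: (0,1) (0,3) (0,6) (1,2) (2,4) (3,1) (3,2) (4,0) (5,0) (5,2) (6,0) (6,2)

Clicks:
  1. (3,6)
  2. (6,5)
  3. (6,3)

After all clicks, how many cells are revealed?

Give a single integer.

Answer: 20

Derivation:
Click 1 (3,6) count=0: revealed 20 new [(1,5) (1,6) (2,5) (2,6) (3,3) (3,4) (3,5) (3,6) (4,3) (4,4) (4,5) (4,6) (5,3) (5,4) (5,5) (5,6) (6,3) (6,4) (6,5) (6,6)] -> total=20
Click 2 (6,5) count=0: revealed 0 new [(none)] -> total=20
Click 3 (6,3) count=2: revealed 0 new [(none)] -> total=20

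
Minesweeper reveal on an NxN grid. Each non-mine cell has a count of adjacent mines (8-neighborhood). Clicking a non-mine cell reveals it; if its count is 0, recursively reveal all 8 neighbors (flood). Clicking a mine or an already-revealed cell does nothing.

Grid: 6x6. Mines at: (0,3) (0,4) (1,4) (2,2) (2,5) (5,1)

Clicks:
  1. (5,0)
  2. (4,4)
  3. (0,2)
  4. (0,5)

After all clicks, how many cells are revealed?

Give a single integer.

Answer: 15

Derivation:
Click 1 (5,0) count=1: revealed 1 new [(5,0)] -> total=1
Click 2 (4,4) count=0: revealed 12 new [(3,2) (3,3) (3,4) (3,5) (4,2) (4,3) (4,4) (4,5) (5,2) (5,3) (5,4) (5,5)] -> total=13
Click 3 (0,2) count=1: revealed 1 new [(0,2)] -> total=14
Click 4 (0,5) count=2: revealed 1 new [(0,5)] -> total=15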